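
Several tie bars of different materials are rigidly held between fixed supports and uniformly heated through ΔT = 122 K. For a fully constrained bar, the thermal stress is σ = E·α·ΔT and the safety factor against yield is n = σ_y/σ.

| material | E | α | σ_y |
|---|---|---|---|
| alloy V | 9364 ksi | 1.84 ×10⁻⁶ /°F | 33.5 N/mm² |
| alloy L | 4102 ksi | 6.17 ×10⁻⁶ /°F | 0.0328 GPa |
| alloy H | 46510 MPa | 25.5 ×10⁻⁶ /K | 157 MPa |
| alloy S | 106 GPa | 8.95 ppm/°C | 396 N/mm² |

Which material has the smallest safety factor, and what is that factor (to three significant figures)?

alloy L, n = 0.856

With everything in SI (GPa, ×10⁻⁶/K, MPa):
  alloy V: E = 64.56, α = 3.31, σ_y = 33.50 → σ = 26.1 MPa, n = 1.28
  alloy L: E = 28.28, α = 11.1, σ_y = 32.80 → σ = 38.3 MPa, n = 0.856
  alloy H: E = 46.51, α = 25.5, σ_y = 157.0 → σ = 145 MPa, n = 1.09
  alloy S: E = 106.0, α = 8.95, σ_y = 396.0 → σ = 116 MPa, n = 3.42
Alloy L has the lowest safety factor, n = 0.856.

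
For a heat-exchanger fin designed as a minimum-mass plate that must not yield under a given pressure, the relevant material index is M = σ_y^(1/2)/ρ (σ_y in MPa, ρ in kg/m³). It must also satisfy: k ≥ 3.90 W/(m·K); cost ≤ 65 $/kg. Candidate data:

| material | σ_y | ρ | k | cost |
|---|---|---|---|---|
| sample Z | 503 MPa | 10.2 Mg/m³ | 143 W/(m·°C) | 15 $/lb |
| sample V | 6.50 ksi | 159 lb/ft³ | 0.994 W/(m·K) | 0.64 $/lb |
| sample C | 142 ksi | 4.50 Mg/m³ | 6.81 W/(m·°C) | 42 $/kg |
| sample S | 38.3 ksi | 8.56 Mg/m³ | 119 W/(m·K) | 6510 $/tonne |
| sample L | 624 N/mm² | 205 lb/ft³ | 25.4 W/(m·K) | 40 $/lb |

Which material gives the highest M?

sample C

Screen on constraints: k ≥ 3.90 W/(m·K); cost ≤ 65 $/kg. Survivors: sample Z, sample C, sample S.
In SI units:
  sample Z: σ_y = 503.0 MPa, ρ = 10200 kg/m³
  sample C: σ_y = 979.1 MPa, ρ = 4500 kg/m³
  sample S: σ_y = 264.1 MPa, ρ = 8560 kg/m³
  sample C: M = 6.95×10⁻³
  sample Z: M = 2.20×10⁻³
  sample S: M = 1.90×10⁻³
Sample C ranks first.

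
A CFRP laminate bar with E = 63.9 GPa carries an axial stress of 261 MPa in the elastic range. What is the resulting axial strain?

ε = σ/E = 261 / 63900 = 4.08×10⁻³.

4.08×10⁻³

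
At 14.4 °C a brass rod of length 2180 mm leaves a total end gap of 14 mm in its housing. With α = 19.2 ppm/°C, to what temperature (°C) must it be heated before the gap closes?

349 °C

α·L₀·ΔT = 14.0 mm ⇒ ΔT = 14.0 / (19.2×10⁻⁶ × 2180.0) = 334.5 K.
T = 14.4 + 334.5 = 348.9 °C.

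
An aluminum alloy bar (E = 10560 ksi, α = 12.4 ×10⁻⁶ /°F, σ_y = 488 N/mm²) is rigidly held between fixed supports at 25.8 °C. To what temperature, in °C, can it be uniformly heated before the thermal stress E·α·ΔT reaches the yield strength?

E = 10560 ksi = 72.81 GPa.
α = 12.4×10⁻⁶/°F × 9/5 = 22.3×10⁻⁶/K.
σ_y = 488 N/mm² = 488.0 MPa.
E·α·ΔT = 488.0 MPa ⇒ ΔT = 488.0 / (72.81×10³ × 22.3×10⁻⁶) = 300.3 K.
T = 25.8 + 300.3 = 326.1 °C.

326 °C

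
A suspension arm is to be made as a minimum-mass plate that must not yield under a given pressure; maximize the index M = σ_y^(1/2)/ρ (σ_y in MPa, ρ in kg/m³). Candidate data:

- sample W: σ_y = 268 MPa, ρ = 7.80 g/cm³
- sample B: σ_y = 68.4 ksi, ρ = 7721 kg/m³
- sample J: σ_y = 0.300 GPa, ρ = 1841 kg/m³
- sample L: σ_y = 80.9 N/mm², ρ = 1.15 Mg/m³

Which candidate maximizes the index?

Putting every candidate on a common basis:
  sample W: σ_y = 268.0 MPa, ρ = 7800 kg/m³
  sample B: σ_y = 471.6 MPa, ρ = 7721 kg/m³
  sample J: σ_y = 300.0 MPa, ρ = 1841 kg/m³
  sample L: σ_y = 80.90 MPa, ρ = 1150 kg/m³
  sample J: M = 9.41×10⁻³
  sample L: M = 7.82×10⁻³
  sample B: M = 2.81×10⁻³
  sample W: M = 2.10×10⁻³
Sample J has the largest M.

sample J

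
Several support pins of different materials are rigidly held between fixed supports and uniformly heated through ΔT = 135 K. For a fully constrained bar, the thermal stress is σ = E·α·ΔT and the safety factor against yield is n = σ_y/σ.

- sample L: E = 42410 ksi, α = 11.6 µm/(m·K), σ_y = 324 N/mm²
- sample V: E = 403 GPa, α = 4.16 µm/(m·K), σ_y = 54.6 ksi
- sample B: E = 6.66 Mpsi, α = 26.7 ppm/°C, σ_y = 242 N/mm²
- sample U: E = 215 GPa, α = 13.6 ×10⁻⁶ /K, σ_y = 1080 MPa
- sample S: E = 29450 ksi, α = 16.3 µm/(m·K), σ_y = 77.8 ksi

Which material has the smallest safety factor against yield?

sample L

With everything in SI (GPa, ×10⁻⁶/K, MPa):
  sample L: E = 292.4, α = 11.6, σ_y = 324.0 → σ = 458 MPa, n = 0.708
  sample V: E = 403.0, α = 4.16, σ_y = 376.5 → σ = 226 MPa, n = 1.66
  sample B: E = 45.92, α = 26.7, σ_y = 242.0 → σ = 166 MPa, n = 1.46
  sample U: E = 215.0, α = 13.6, σ_y = 1080 → σ = 395 MPa, n = 2.74
  sample S: E = 203.1, α = 16.3, σ_y = 536.4 → σ = 447 MPa, n = 1.20
Smallest n: sample L with n = 0.708.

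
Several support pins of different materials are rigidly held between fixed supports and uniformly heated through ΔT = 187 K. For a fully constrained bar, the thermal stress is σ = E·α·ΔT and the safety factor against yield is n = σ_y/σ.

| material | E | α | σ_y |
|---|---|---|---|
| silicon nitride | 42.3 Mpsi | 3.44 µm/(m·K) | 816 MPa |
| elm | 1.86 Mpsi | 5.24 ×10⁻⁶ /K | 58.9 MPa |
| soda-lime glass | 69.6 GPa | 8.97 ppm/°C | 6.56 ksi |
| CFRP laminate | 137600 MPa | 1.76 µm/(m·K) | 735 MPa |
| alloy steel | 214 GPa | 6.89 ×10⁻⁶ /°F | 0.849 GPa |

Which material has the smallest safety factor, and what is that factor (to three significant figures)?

soda-lime glass, n = 0.387

Converting E to GPa, α to ×10⁻⁶/K, σ_y to MPa, then σ and n for each:
  silicon nitride: E = 291.6, α = 3.44, σ_y = 816.0 → σ = 188 MPa, n = 4.35
  elm: E = 12.82, α = 5.24, σ_y = 58.90 → σ = 12.6 MPa, n = 4.69
  soda-lime glass: E = 69.60, α = 8.97, σ_y = 45.23 → σ = 117 MPa, n = 0.387
  CFRP laminate: E = 137.6, α = 1.76, σ_y = 735.0 → σ = 45.3 MPa, n = 16.2
  alloy steel: E = 214.0, α = 12.4, σ_y = 849.0 → σ = 496 MPa, n = 1.71
Smallest n: soda-lime glass with n = 0.387.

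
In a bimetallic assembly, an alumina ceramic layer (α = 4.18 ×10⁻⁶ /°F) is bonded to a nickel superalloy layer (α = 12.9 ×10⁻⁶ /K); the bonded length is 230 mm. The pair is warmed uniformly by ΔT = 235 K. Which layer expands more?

nickel superalloy

alumina ceramic: α = 4.18×10⁻⁶/°F × 9/5 = 7.52×10⁻⁶/K.
α(alumina ceramic) = 7.52×10⁻⁶/K vs α(nickel superalloy) = 12.9×10⁻⁶/K.
Higher α expands more for the same ΔT: nickel superalloy.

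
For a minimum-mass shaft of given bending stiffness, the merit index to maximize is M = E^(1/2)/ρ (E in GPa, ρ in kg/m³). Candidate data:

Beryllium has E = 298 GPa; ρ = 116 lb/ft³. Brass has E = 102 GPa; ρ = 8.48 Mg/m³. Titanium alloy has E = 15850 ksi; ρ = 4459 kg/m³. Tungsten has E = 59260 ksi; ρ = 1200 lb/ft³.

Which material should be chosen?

Putting every candidate on a common basis:
  beryllium: E = 298.0 GPa, ρ = 1858 kg/m³
  brass: E = 102.0 GPa, ρ = 8480 kg/m³
  titanium alloy: E = 109.3 GPa, ρ = 4459 kg/m³
  tungsten: E = 408.6 GPa, ρ = 19220 kg/m³
  beryllium: M = 9.29×10⁻³
  titanium alloy: M = 2.34×10⁻³
  brass: M = 1.19×10⁻³
  tungsten: M = 1.05×10⁻³
Highest index: beryllium.

beryllium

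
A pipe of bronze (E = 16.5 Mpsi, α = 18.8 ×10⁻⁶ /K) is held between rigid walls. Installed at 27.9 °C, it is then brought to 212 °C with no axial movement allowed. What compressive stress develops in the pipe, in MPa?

394 MPa

E = 16.5 Mpsi = 113.8 GPa.
ΔT = 184.1 K. Constrained thermal stress σ = E·α·ΔT = 113.8×10³ MPa × 18.8×10⁻⁶ × 184.1 = 394 MPa (compressive).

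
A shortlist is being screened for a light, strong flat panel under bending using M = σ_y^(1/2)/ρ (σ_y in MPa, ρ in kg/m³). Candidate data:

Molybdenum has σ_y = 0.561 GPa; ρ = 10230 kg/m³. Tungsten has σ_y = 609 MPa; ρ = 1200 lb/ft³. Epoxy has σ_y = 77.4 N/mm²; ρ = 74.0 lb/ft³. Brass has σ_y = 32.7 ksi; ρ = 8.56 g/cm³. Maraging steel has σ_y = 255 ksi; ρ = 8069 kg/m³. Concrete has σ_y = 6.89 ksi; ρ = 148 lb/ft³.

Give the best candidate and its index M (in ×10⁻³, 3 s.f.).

After converting to SI:
  molybdenum: σ_y = 561.0 MPa, ρ = 10230 kg/m³
  tungsten: σ_y = 609.0 MPa, ρ = 19220 kg/m³
  epoxy: σ_y = 77.40 MPa, ρ = 1185 kg/m³
  brass: σ_y = 225.5 MPa, ρ = 8560 kg/m³
  maraging steel: σ_y = 1758 MPa, ρ = 8069 kg/m³
  concrete: σ_y = 47.50 MPa, ρ = 2371 kg/m³
  epoxy: M = 7.42×10⁻³
  maraging steel: M = 5.20×10⁻³
  concrete: M = 2.91×10⁻³
  molybdenum: M = 2.32×10⁻³
  brass: M = 1.75×10⁻³
  tungsten: M = 1.28×10⁻³
Epoxy ranks first.

epoxy, M = 7.42×10⁻³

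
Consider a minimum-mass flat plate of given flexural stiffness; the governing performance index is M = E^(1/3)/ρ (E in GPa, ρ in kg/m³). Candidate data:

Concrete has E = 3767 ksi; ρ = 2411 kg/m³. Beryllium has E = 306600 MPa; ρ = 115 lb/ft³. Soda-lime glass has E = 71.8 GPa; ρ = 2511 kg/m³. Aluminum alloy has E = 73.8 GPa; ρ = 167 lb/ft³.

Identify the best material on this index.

beryllium

After converting to SI:
  concrete: E = 25.97 GPa, ρ = 2411 kg/m³
  beryllium: E = 306.6 GPa, ρ = 1842 kg/m³
  soda-lime glass: E = 71.80 GPa, ρ = 2511 kg/m³
  aluminum alloy: E = 73.80 GPa, ρ = 2675 kg/m³
  beryllium: M = 3.66×10⁻³
  soda-lime glass: M = 1.66×10⁻³
  aluminum alloy: M = 1.57×10⁻³
  concrete: M = 1.23×10⁻³
The maximum is for beryllium.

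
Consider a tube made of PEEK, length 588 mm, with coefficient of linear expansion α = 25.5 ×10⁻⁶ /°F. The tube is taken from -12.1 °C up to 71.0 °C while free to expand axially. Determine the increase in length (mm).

Convert α: 25.5×10⁻⁶/°F × (9/5) = 45.9×10⁻⁶/K.
ΔT = 71.0 − (-12.1) = 83.10 K.
ΔL = α·L₀·ΔT = 45.9×10⁻⁶ × 588 mm × 83.10 K = 2.24 mm.

2.24 mm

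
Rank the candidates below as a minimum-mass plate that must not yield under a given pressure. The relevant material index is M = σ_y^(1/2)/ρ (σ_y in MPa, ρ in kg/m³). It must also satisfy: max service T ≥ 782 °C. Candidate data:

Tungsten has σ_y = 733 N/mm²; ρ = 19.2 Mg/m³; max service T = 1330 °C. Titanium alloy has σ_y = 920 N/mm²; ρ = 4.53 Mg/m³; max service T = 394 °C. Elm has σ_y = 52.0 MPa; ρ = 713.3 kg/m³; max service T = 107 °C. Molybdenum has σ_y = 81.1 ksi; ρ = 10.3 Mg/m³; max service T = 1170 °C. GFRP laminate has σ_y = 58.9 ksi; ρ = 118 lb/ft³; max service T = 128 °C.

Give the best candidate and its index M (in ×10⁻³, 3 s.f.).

molybdenum, M = 2.30×10⁻³

Screen on constraints: max service T ≥ 782 °C. Survivors: tungsten, molybdenum.
In SI units:
  tungsten: σ_y = 733.0 MPa, ρ = 19200 kg/m³
  molybdenum: σ_y = 559.2 MPa, ρ = 10300 kg/m³
  molybdenum: M = 2.30×10⁻³
  tungsten: M = 1.41×10⁻³
The maximum is for molybdenum.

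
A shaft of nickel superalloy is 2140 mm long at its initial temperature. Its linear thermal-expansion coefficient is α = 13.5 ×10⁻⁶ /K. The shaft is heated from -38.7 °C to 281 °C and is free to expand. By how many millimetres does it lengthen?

9.24 mm

ΔT = 281 − (-38.7) = 319.7 K.
ΔL = α·L₀·ΔT = 13.5×10⁻⁶ × 2140 mm × 319.7 K = 9.24 mm.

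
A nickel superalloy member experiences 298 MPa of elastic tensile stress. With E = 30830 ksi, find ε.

E = 30830 ksi = 212.6 GPa = 212600 MPa.
ε = σ/E = 298 / 212600 = 1.40×10⁻³.

1.40×10⁻³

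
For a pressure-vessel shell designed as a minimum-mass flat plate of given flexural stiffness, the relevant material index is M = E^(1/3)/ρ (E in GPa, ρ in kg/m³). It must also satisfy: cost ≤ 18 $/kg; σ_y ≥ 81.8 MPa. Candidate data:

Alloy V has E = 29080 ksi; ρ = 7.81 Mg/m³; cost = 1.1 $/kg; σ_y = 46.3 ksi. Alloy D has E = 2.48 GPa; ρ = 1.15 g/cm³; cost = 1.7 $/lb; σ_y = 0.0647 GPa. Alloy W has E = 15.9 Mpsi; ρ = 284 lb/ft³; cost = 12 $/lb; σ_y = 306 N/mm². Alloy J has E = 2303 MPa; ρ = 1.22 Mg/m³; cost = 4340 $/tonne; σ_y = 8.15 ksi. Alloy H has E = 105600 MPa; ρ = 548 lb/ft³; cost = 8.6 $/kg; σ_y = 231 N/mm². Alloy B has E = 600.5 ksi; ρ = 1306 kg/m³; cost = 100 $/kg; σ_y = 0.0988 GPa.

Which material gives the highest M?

Screen on constraints: cost ≤ 18 $/kg; σ_y ≥ 81.8 MPa. Survivors: alloy V, alloy H.
Normalizing units and computing the index:
  alloy V: E = 200.5 GPa, ρ = 7810 kg/m³
  alloy H: E = 105.6 GPa, ρ = 8778 kg/m³
  alloy V: M = 0.749×10⁻³
  alloy H: M = 0.538×10⁻³
Highest index: alloy V.

alloy V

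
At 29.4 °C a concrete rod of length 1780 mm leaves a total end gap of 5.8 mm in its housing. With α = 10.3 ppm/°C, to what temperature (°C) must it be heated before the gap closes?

α·L₀·ΔT = 5.8 mm ⇒ ΔT = 5.8 / (10.3×10⁻⁶ × 1780.0) = 316.4 K.
T = 29.4 + 316.4 = 345.8 °C.

346 °C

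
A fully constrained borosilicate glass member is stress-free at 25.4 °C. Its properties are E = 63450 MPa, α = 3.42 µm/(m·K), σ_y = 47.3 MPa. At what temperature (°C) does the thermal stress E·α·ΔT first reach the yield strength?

E = 63450 MPa = 63.45 GPa.
E·α·ΔT = 47.30 MPa ⇒ ΔT = 47.30 / (63.45×10³ × 3.42×10⁻⁶) = 218.0 K.
T = 25.4 + 218.0 = 243.4 °C.

243 °C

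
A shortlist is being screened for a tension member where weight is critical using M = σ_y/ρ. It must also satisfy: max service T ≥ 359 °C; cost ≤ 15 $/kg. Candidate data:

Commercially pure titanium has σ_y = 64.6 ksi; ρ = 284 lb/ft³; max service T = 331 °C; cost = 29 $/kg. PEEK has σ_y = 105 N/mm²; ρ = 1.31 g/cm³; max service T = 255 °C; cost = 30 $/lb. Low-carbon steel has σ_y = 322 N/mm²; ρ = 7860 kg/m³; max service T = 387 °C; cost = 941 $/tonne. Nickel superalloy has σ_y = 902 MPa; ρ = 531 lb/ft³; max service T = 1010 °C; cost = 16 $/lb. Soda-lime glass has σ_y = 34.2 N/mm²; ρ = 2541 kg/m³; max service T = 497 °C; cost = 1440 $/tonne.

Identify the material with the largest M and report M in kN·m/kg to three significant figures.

low-carbon steel, M = 41.0 kN·m/kg

Screen on constraints: max service T ≥ 359 °C; cost ≤ 15 $/kg. Survivors: low-carbon steel, soda-lime glass.
After converting to SI:
  low-carbon steel: σ_y = 322.0 MPa, ρ = 7860 kg/m³
  soda-lime glass: σ_y = 34.20 MPa, ρ = 2541 kg/m³
  low-carbon steel: M = 41.0 kN·m/kg
  soda-lime glass: M = 13.5 kN·m/kg
Low-carbon steel ranks first.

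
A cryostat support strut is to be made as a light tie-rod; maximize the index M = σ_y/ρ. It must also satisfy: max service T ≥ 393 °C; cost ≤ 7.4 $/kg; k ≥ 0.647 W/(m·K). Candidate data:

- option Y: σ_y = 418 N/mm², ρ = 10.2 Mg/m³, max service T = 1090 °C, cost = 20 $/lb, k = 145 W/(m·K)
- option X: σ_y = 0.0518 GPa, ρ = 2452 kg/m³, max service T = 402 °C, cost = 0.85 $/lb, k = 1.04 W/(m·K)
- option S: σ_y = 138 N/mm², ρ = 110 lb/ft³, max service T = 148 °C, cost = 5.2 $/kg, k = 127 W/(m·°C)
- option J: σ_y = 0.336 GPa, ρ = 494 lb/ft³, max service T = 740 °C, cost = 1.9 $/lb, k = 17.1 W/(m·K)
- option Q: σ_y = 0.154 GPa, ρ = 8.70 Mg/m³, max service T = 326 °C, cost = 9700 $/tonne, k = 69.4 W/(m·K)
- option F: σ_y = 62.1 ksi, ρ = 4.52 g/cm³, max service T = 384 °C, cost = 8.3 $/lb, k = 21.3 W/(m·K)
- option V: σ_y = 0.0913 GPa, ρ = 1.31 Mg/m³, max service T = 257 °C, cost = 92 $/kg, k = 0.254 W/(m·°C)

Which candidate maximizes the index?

Screen on constraints: max service T ≥ 393 °C; cost ≤ 7.4 $/kg; k ≥ 0.647 W/(m·K). Survivors: option X, option J.
Normalizing units and computing the index:
  option X: σ_y = 51.80 MPa, ρ = 2452 kg/m³
  option J: σ_y = 336.0 MPa, ρ = 7913 kg/m³
  option J: M = 42.5 kN·m/kg
  option X: M = 21.1 kN·m/kg
Option J has the largest M.

option J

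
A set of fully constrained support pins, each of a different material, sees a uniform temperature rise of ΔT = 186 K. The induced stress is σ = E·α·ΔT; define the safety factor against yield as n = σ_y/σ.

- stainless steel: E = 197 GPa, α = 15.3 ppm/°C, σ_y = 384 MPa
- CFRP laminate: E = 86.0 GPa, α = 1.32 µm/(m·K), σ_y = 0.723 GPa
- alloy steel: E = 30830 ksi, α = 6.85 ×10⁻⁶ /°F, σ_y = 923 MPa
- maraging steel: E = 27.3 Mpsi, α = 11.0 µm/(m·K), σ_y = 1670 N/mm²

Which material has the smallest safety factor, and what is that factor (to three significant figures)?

stainless steel, n = 0.685

Converting E to GPa, α to ×10⁻⁶/K, σ_y to MPa, then σ and n for each:
  stainless steel: E = 197.0, α = 15.3, σ_y = 384.0 → σ = 561 MPa, n = 0.685
  CFRP laminate: E = 86.00, α = 1.32, σ_y = 723.0 → σ = 21.1 MPa, n = 34.2
  alloy steel: E = 212.6, α = 12.3, σ_y = 923.0 → σ = 487 MPa, n = 1.89
  maraging steel: E = 188.2, α = 11.0, σ_y = 1670 → σ = 385 MPa, n = 4.34
Stainless steel has the lowest safety factor, n = 0.685.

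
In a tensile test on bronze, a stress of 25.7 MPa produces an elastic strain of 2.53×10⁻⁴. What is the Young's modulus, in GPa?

102 GPa

E = σ/ε = 25.7 MPa / 2.53×10⁻⁴ = 101600 MPa = 102 GPa.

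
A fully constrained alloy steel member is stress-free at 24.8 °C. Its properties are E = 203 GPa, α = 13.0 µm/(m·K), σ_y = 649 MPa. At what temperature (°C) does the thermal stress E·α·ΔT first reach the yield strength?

E·α·ΔT = 649.0 MPa ⇒ ΔT = 649.0 / (203.0×10³ × 13.0×10⁻⁶) = 245.9 K.
T = 24.8 + 245.9 = 270.7 °C.

271 °C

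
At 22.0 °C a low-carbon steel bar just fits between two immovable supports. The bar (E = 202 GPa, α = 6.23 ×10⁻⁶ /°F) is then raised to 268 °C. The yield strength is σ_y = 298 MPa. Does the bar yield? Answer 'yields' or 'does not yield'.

α = 6.23×10⁻⁶/°F × 9/5 = 11.2×10⁻⁶/K.
ΔT = 246.0 K. Constrained thermal stress σ = E·α·ΔT = 202.0×10³ MPa × 11.2×10⁻⁶ × 246.0 = 557 MPa (compressive).
Compare to σ_y = 298 MPa: σ ≥ σ_y, so it yields.

yields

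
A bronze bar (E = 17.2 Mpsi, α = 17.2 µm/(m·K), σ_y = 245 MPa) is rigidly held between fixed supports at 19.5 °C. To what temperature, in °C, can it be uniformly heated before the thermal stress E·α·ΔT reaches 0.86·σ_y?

E = 17.2 Mpsi = 118.6 GPa.
E·α·ΔT = 210.7 MPa ⇒ ΔT = 210.7 / (118.6×10³ × 17.2×10⁻⁶) = 103.3 K.
T = 19.5 + 103.3 = 122.8 °C.

123 °C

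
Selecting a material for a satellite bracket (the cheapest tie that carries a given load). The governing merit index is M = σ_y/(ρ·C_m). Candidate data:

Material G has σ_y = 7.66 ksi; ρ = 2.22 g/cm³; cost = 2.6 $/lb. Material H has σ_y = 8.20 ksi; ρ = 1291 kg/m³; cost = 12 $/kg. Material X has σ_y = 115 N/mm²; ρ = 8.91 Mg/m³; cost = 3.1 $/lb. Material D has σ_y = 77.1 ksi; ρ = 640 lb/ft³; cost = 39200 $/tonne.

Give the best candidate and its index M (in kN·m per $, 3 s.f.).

Putting every candidate on a common basis:
  material G: σ_y = 52.81 MPa, ρ = 2220 kg/m³, cost = 5.732 $/kg
  material H: σ_y = 56.54 MPa, ρ = 1291 kg/m³, cost = 12.00 $/kg
  material X: σ_y = 115.0 MPa, ρ = 8910 kg/m³, cost = 6.834 $/kg
  material D: σ_y = 531.6 MPa, ρ = 10250 kg/m³, cost = 39.20 $/kg
  material G: M = 4.15 kN·m per $
  material H: M = 3.65 kN·m per $
  material X: M = 1.89 kN·m per $
  material D: M = 1.32 kN·m per $
Material G has the largest M.

material G, M = 4.15 kN·m per $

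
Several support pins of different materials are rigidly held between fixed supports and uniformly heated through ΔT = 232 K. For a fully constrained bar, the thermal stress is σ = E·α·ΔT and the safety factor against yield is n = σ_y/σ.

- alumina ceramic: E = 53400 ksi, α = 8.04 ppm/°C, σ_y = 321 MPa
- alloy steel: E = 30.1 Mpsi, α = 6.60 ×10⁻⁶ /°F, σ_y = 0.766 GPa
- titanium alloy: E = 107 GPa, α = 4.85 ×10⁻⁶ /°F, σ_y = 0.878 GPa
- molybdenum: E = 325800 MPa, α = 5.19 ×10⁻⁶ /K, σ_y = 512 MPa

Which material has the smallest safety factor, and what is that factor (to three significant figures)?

With everything in SI (GPa, ×10⁻⁶/K, MPa):
  alumina ceramic: E = 368.2, α = 8.04, σ_y = 321.0 → σ = 687 MPa, n = 0.467
  alloy steel: E = 207.5, α = 11.9, σ_y = 766.0 → σ = 572 MPa, n = 1.34
  titanium alloy: E = 107.0, α = 8.73, σ_y = 878.0 → σ = 217 MPa, n = 4.05
  molybdenum: E = 325.8, α = 5.19, σ_y = 512.0 → σ = 392 MPa, n = 1.31
Alumina ceramic has the lowest safety factor, n = 0.467.

alumina ceramic, n = 0.467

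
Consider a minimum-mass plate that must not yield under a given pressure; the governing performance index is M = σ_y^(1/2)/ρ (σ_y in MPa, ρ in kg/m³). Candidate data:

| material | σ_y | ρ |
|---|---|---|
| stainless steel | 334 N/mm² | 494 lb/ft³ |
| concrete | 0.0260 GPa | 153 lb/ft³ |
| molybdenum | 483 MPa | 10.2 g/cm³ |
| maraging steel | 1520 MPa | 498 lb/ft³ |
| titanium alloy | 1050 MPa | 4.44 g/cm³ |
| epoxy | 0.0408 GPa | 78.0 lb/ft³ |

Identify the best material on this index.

titanium alloy

After converting to SI:
  stainless steel: σ_y = 334.0 MPa, ρ = 7913 kg/m³
  concrete: σ_y = 26.00 MPa, ρ = 2451 kg/m³
  molybdenum: σ_y = 483.0 MPa, ρ = 10200 kg/m³
  maraging steel: σ_y = 1520 MPa, ρ = 7977 kg/m³
  titanium alloy: σ_y = 1050 MPa, ρ = 4440 kg/m³
  epoxy: σ_y = 40.80 MPa, ρ = 1249 kg/m³
  titanium alloy: M = 7.30×10⁻³
  epoxy: M = 5.11×10⁻³
  maraging steel: M = 4.89×10⁻³
  stainless steel: M = 2.31×10⁻³
  molybdenum: M = 2.15×10⁻³
  concrete: M = 2.08×10⁻³
Titanium alloy has the largest M.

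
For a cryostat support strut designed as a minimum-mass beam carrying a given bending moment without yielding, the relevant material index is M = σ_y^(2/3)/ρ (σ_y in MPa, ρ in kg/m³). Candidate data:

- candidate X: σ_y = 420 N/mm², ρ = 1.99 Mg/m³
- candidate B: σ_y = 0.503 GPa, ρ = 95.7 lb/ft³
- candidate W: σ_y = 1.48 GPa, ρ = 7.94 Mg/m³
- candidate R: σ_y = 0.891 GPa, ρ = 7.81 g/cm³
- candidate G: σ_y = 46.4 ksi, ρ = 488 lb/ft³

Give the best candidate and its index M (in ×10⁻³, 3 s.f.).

Putting every candidate on a common basis:
  candidate X: σ_y = 420.0 MPa, ρ = 1990 kg/m³
  candidate B: σ_y = 503.0 MPa, ρ = 1533 kg/m³
  candidate W: σ_y = 1480 MPa, ρ = 7940 kg/m³
  candidate R: σ_y = 891.0 MPa, ρ = 7810 kg/m³
  candidate G: σ_y = 319.9 MPa, ρ = 7817 kg/m³
  candidate B: M = 41.3×10⁻³
  candidate X: M = 28.2×10⁻³
  candidate W: M = 16.4×10⁻³
  candidate R: M = 11.9×10⁻³
  candidate G: M = 5.98×10⁻³
Candidate B has the largest M.

candidate B, M = 41.3×10⁻³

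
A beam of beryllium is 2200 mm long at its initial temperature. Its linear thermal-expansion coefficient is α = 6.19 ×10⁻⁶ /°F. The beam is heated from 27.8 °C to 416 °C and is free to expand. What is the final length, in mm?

Convert α: 6.19×10⁻⁶/°F × (9/5) = 11.1×10⁻⁶/K.
ΔT = 416 − 27.8 = 388.2 K.
ΔL = α·L₀·ΔT = 11.1×10⁻⁶ × 2200 mm × 388.2 K = 9.52 mm.
L = L₀ + ΔL = 2200 + 9.52 = 2209.5 mm.

2209.5 mm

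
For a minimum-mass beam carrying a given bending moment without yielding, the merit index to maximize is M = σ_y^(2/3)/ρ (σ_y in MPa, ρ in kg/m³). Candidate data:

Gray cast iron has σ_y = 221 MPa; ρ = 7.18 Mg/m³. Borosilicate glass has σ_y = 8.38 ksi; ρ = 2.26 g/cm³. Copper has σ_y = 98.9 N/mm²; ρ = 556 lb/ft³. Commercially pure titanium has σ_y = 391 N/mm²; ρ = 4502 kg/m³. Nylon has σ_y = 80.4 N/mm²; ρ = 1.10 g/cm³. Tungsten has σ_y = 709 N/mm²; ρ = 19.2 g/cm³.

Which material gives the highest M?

nylon

Convert each candidate to consistent units, then evaluate M:
  gray cast iron: σ_y = 221.0 MPa, ρ = 7180 kg/m³
  borosilicate glass: σ_y = 57.78 MPa, ρ = 2260 kg/m³
  copper: σ_y = 98.90 MPa, ρ = 8906 kg/m³
  commercially pure titanium: σ_y = 391.0 MPa, ρ = 4502 kg/m³
  nylon: σ_y = 80.40 MPa, ρ = 1100 kg/m³
  tungsten: σ_y = 709.0 MPa, ρ = 19200 kg/m³
  nylon: M = 16.9×10⁻³
  commercially pure titanium: M = 11.9×10⁻³
  borosilicate glass: M = 6.61×10⁻³
  gray cast iron: M = 5.09×10⁻³
  tungsten: M = 4.14×10⁻³
  copper: M = 2.40×10⁻³
Nylon has the largest M.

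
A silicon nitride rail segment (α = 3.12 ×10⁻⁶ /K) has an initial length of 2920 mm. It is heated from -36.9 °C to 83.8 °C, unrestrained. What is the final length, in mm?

2921.1 mm

ΔT = 83.8 − (-36.9) = 120.7 K.
ΔL = α·L₀·ΔT = 3.12×10⁻⁶ × 2920 mm × 120.7 K = 1.10 mm.
L = L₀ + ΔL = 2920 + 1.10 = 2921.1 mm.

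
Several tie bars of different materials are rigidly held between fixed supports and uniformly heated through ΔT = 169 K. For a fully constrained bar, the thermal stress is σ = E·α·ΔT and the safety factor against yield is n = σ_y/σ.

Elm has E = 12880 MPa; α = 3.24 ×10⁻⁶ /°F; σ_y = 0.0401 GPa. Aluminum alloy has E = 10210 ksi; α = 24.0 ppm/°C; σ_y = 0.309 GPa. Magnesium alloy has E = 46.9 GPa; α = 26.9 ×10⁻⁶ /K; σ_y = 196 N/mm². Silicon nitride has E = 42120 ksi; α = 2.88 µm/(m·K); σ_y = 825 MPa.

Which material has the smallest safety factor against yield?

Per material, after unit conversion:
  elm: E = 12.88, α = 5.83, σ_y = 40.10 → σ = 12.7 MPa, n = 3.16
  aluminum alloy: E = 70.40, α = 24.0, σ_y = 309.0 → σ = 286 MPa, n = 1.08
  magnesium alloy: E = 46.90, α = 26.9, σ_y = 196.0 → σ = 213 MPa, n = 0.919
  silicon nitride: E = 290.4, α = 2.88, σ_y = 825.0 → σ = 141 MPa, n = 5.84
Smallest n: magnesium alloy with n = 0.919.

magnesium alloy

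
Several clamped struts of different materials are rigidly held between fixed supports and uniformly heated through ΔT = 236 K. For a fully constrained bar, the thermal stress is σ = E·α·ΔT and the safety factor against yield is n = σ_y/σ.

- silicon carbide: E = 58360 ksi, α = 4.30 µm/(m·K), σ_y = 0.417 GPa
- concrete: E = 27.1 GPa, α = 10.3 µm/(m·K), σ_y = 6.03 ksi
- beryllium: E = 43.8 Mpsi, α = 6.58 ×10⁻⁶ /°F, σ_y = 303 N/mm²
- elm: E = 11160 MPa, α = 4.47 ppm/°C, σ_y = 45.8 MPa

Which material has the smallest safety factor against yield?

Per material, after unit conversion:
  silicon carbide: E = 402.4, α = 4.30, σ_y = 417.0 → σ = 408 MPa, n = 1.02
  concrete: E = 27.10, α = 10.3, σ_y = 41.58 → σ = 65.9 MPa, n = 0.631
  beryllium: E = 302.0, α = 11.8, σ_y = 303.0 → σ = 844 MPa, n = 0.359
  elm: E = 11.16, α = 4.47, σ_y = 45.80 → σ = 11.8 MPa, n = 3.89
Beryllium has the lowest safety factor, n = 0.359.

beryllium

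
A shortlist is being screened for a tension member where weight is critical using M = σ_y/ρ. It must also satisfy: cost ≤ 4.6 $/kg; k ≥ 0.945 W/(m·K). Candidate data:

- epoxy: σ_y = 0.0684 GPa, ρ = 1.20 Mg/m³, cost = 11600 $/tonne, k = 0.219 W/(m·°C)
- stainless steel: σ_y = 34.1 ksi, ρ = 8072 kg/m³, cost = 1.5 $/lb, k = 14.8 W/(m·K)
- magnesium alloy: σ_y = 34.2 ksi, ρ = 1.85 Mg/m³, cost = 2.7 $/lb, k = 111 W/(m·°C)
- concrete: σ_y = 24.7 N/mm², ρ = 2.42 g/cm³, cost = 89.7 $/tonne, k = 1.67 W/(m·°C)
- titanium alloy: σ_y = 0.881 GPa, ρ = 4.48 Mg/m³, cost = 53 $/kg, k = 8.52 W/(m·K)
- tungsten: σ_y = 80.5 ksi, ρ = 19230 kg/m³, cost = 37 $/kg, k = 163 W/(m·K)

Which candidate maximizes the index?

stainless steel

Screen on constraints: cost ≤ 4.6 $/kg; k ≥ 0.945 W/(m·K). Survivors: stainless steel, concrete.
Convert each candidate to consistent units, then evaluate M:
  stainless steel: σ_y = 235.1 MPa, ρ = 8072 kg/m³
  concrete: σ_y = 24.70 MPa, ρ = 2420 kg/m³
  stainless steel: M = 29.1 kN·m/kg
  concrete: M = 10.2 kN·m/kg
Stainless steel ranks first.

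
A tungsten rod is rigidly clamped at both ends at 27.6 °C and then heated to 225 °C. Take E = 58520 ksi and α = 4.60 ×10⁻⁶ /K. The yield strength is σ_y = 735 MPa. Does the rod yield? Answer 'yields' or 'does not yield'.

does not yield

E = 58520 ksi = 403.5 GPa.
ΔT = 197.4 K. Constrained thermal stress σ = E·α·ΔT = 403.5×10³ MPa × 4.60×10⁻⁶ × 197.4 = 366 MPa (compressive).
Compare to σ_y = 735 MPa: σ < σ_y, so it does not yield.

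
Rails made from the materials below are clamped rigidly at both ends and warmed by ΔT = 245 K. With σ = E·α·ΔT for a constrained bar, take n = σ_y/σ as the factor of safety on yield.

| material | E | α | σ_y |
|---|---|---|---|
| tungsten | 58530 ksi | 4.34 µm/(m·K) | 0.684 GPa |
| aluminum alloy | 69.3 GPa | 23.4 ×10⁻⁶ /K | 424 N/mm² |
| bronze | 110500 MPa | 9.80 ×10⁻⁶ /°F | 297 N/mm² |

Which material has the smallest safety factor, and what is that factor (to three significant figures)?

bronze, n = 0.622

Converting E to GPa, α to ×10⁻⁶/K, σ_y to MPa, then σ and n for each:
  tungsten: E = 403.6, α = 4.34, σ_y = 684.0 → σ = 429 MPa, n = 1.59
  aluminum alloy: E = 69.30, α = 23.4, σ_y = 424.0 → σ = 397 MPa, n = 1.07
  bronze: E = 110.5, α = 17.6, σ_y = 297.0 → σ = 478 MPa, n = 0.622
Smallest n: bronze with n = 0.622.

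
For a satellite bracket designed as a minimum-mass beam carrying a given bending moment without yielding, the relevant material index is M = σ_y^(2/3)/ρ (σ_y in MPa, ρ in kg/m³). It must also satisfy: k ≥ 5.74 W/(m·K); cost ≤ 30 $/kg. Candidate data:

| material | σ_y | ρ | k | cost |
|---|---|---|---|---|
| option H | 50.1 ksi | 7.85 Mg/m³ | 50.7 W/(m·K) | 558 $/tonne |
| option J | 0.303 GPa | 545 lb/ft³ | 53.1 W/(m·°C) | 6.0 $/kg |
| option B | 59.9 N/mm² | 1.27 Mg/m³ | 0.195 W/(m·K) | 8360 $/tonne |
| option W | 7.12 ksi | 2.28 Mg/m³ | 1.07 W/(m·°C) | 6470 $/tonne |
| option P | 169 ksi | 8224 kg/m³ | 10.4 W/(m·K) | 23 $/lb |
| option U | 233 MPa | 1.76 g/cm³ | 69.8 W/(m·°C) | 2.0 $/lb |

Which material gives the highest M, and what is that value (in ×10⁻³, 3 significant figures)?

option U, M = 21.5×10⁻³

Screen on constraints: k ≥ 5.74 W/(m·K); cost ≤ 30 $/kg. Survivors: option H, option J, option U.
Putting every candidate on a common basis:
  option H: σ_y = 345.4 MPa, ρ = 7850 kg/m³
  option J: σ_y = 303.0 MPa, ρ = 8730 kg/m³
  option U: σ_y = 233.0 MPa, ρ = 1760 kg/m³
  option U: M = 21.5×10⁻³
  option H: M = 6.27×10⁻³
  option J: M = 5.17×10⁻³
The maximum is for option U.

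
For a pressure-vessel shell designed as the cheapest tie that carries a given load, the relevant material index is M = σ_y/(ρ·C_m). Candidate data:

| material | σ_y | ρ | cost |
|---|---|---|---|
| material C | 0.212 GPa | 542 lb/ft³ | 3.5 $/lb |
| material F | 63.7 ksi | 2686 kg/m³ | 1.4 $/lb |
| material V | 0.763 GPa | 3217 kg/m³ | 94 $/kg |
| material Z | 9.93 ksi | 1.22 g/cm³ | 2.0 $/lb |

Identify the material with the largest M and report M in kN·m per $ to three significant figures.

In SI units:
  material C: σ_y = 212.0 MPa, ρ = 8682 kg/m³, cost = 7.716 $/kg
  material F: σ_y = 439.2 MPa, ρ = 2686 kg/m³, cost = 3.086 $/kg
  material V: σ_y = 763.0 MPa, ρ = 3217 kg/m³, cost = 94.00 $/kg
  material Z: σ_y = 68.46 MPa, ρ = 1220 kg/m³, cost = 4.409 $/kg
  material F: M = 53.0 kN·m per $
  material Z: M = 12.7 kN·m per $
  material C: M = 3.16 kN·m per $
  material V: M = 2.52 kN·m per $
Material F ranks first.

material F, M = 53.0 kN·m per $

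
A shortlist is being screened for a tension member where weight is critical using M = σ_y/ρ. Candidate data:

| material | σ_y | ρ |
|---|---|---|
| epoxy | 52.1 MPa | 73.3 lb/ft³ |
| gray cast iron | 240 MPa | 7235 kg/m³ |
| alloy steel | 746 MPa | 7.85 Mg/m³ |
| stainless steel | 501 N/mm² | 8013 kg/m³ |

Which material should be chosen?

Putting every candidate on a common basis:
  epoxy: σ_y = 52.10 MPa, ρ = 1174 kg/m³
  gray cast iron: σ_y = 240.0 MPa, ρ = 7235 kg/m³
  alloy steel: σ_y = 746.0 MPa, ρ = 7850 kg/m³
  stainless steel: σ_y = 501.0 MPa, ρ = 8013 kg/m³
  alloy steel: M = 95.0 kN·m/kg
  stainless steel: M = 62.5 kN·m/kg
  epoxy: M = 44.4 kN·m/kg
  gray cast iron: M = 33.2 kN·m/kg
The maximum is for alloy steel.

alloy steel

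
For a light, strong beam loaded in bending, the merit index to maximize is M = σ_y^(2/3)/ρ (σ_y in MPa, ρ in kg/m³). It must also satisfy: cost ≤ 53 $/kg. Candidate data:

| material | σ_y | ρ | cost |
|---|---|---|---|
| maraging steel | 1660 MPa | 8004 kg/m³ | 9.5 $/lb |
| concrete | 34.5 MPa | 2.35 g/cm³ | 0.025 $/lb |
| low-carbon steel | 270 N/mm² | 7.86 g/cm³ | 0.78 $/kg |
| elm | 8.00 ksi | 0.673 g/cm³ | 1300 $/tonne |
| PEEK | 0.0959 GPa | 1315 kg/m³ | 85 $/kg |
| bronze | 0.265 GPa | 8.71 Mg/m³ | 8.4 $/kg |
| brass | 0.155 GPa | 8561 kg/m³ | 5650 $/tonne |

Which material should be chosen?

elm

Screen on constraints: cost ≤ 53 $/kg. Survivors: maraging steel, concrete, low-carbon steel, elm, bronze, brass.
After converting to SI:
  maraging steel: σ_y = 1660 MPa, ρ = 8004 kg/m³
  concrete: σ_y = 34.50 MPa, ρ = 2350 kg/m³
  low-carbon steel: σ_y = 270.0 MPa, ρ = 7860 kg/m³
  elm: σ_y = 55.16 MPa, ρ = 673.0 kg/m³
  bronze: σ_y = 265.0 MPa, ρ = 8710 kg/m³
  brass: σ_y = 155.0 MPa, ρ = 8561 kg/m³
  elm: M = 21.5×10⁻³
  maraging steel: M = 17.5×10⁻³
  low-carbon steel: M = 5.31×10⁻³
  bronze: M = 4.74×10⁻³
  concrete: M = 4.51×10⁻³
  brass: M = 3.37×10⁻³
Elm has the largest M.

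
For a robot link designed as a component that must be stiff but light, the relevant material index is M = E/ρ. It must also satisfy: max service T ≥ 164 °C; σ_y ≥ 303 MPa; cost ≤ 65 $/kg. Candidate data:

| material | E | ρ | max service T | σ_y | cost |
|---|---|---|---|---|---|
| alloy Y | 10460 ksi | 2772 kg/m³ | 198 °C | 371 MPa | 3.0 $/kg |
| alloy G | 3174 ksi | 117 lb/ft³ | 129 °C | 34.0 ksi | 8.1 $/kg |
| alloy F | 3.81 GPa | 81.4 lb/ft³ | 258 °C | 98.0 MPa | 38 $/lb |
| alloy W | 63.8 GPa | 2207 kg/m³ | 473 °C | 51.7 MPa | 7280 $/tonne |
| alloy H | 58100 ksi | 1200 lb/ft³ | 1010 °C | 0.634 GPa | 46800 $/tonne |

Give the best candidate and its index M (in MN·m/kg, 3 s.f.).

Screen on constraints: max service T ≥ 164 °C; σ_y ≥ 303 MPa; cost ≤ 65 $/kg. Survivors: alloy Y, alloy H.
Convert each candidate to consistent units, then evaluate M:
  alloy Y: E = 72.12 GPa, ρ = 2772 kg/m³
  alloy H: E = 400.6 GPa, ρ = 19220 kg/m³
  alloy Y: M = 26.0 MN·m/kg
  alloy H: M = 20.8 MN·m/kg
Alloy Y ranks first.

alloy Y, M = 26.0 MN·m/kg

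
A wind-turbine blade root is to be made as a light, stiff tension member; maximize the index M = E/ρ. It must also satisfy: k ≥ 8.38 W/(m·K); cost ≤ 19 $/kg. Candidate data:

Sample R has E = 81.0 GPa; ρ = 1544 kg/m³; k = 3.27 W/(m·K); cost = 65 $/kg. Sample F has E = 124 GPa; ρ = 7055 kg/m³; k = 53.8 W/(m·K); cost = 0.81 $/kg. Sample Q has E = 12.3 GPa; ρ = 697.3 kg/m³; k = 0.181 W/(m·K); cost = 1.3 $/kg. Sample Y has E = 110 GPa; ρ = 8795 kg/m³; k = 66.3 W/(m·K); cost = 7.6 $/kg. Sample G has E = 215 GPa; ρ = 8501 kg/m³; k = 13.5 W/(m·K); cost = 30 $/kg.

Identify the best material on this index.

Screen on constraints: k ≥ 8.38 W/(m·K); cost ≤ 19 $/kg. Survivors: sample F, sample Y.
Per-candidate index values:
  sample F: M = 17.6 MN·m/kg
  sample Y: M = 12.5 MN·m/kg
Sample F ranks first.

sample F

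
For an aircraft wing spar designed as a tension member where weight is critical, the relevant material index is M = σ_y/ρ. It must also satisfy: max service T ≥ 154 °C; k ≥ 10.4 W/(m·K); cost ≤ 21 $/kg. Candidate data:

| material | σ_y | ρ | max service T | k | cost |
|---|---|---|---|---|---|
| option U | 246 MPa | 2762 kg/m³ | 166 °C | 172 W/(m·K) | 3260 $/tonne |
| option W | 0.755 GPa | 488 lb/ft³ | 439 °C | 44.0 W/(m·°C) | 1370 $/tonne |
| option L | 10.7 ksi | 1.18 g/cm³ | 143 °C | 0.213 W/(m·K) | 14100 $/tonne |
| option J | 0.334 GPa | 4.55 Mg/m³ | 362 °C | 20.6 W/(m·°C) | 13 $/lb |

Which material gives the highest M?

option W

Screen on constraints: max service T ≥ 154 °C; k ≥ 10.4 W/(m·K); cost ≤ 21 $/kg. Survivors: option U, option W.
Putting every candidate on a common basis:
  option U: σ_y = 246.0 MPa, ρ = 2762 kg/m³
  option W: σ_y = 755.0 MPa, ρ = 7817 kg/m³
  option W: M = 96.6 kN·m/kg
  option U: M = 89.1 kN·m/kg
Option W ranks first.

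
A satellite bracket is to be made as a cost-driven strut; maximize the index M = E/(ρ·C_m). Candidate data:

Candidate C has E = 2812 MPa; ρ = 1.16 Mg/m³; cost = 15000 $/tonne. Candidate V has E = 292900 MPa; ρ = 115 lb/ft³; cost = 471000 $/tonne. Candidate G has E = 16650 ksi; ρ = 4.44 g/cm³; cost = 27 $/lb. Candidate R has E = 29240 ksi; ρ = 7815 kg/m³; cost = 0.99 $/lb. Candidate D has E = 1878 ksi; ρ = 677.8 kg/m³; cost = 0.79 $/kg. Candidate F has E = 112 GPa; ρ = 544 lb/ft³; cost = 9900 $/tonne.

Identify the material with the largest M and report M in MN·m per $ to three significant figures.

candidate D, M = 24.2 MN·m per $

Normalizing units and computing the index:
  candidate C: E = 2.812 GPa, ρ = 1160 kg/m³, cost = 15.00 $/kg
  candidate V: E = 292.9 GPa, ρ = 1842 kg/m³, cost = 471.0 $/kg
  candidate G: E = 114.8 GPa, ρ = 4440 kg/m³, cost = 59.52 $/kg
  candidate R: E = 201.6 GPa, ρ = 7815 kg/m³, cost = 2.183 $/kg
  candidate D: E = 12.95 GPa, ρ = 677.8 kg/m³, cost = 0.7900 $/kg
  candidate F: E = 112.0 GPa, ρ = 8714 kg/m³, cost = 9.900 $/kg
  candidate D: M = 24.2 MN·m per $
  candidate R: M = 11.8 MN·m per $
  candidate F: M = 1.30 MN·m per $
  candidate G: M = 0.434 MN·m per $
  candidate V: M = 0.338 MN·m per $
  candidate C: M = 0.162 MN·m per $
Highest index: candidate D.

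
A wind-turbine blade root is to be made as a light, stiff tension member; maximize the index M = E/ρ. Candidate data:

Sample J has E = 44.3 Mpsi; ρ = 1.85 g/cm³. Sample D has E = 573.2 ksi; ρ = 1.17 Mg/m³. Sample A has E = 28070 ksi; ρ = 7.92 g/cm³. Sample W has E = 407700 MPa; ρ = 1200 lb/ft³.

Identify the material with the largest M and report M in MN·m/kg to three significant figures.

sample J, M = 165 MN·m/kg

Convert each candidate to consistent units, then evaluate M:
  sample J: E = 305.4 GPa, ρ = 1850 kg/m³
  sample D: E = 3.952 GPa, ρ = 1170 kg/m³
  sample A: E = 193.5 GPa, ρ = 7920 kg/m³
  sample W: E = 407.7 GPa, ρ = 19220 kg/m³
  sample J: M = 165 MN·m/kg
  sample A: M = 24.4 MN·m/kg
  sample W: M = 21.2 MN·m/kg
  sample D: M = 3.38 MN·m/kg
Sample J has the largest M.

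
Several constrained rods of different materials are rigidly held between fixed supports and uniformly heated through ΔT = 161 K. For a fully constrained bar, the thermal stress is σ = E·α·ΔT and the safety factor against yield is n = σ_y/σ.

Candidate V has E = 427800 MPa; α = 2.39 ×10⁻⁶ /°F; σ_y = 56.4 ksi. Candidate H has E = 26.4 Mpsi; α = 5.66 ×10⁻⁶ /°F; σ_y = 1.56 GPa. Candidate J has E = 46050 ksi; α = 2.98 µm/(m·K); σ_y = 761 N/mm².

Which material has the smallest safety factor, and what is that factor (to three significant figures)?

Per material, after unit conversion:
  candidate V: E = 427.8, α = 4.30, σ_y = 388.9 → σ = 296 MPa, n = 1.31
  candidate H: E = 182.0, α = 10.2, σ_y = 1560 → σ = 299 MPa, n = 5.23
  candidate J: E = 317.5, α = 2.98, σ_y = 761.0 → σ = 152 MPa, n = 5.00
Candidate V has the lowest safety factor, n = 1.31.

candidate V, n = 1.31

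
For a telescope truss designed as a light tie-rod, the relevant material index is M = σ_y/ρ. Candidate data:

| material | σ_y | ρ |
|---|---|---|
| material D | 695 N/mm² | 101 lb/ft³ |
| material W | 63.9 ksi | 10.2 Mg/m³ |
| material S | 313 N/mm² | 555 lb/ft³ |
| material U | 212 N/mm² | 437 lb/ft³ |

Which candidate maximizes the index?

material D

Putting every candidate on a common basis:
  material D: σ_y = 695.0 MPa, ρ = 1618 kg/m³
  material W: σ_y = 440.6 MPa, ρ = 10200 kg/m³
  material S: σ_y = 313.0 MPa, ρ = 8890 kg/m³
  material U: σ_y = 212.0 MPa, ρ = 7000 kg/m³
  material D: M = 430 kN·m/kg
  material W: M = 43.2 kN·m/kg
  material S: M = 35.2 kN·m/kg
  material U: M = 30.3 kN·m/kg
The maximum is for material D.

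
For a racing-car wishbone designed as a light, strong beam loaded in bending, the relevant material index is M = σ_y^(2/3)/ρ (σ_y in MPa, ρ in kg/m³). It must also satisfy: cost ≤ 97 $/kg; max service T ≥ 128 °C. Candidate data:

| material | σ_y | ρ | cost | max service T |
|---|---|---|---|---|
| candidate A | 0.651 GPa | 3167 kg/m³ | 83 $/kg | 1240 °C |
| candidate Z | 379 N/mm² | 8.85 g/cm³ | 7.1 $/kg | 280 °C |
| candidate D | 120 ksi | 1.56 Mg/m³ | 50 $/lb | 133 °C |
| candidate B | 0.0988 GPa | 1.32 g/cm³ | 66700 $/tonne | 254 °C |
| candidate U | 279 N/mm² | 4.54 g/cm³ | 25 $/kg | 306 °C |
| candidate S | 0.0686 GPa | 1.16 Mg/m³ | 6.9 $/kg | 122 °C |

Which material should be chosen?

Screen on constraints: cost ≤ 97 $/kg; max service T ≥ 128 °C. Survivors: candidate A, candidate Z, candidate B, candidate U.
Convert each candidate to consistent units, then evaluate M:
  candidate A: σ_y = 651.0 MPa, ρ = 3167 kg/m³
  candidate Z: σ_y = 379.0 MPa, ρ = 8850 kg/m³
  candidate B: σ_y = 98.80 MPa, ρ = 1320 kg/m³
  candidate U: σ_y = 279.0 MPa, ρ = 4540 kg/m³
  candidate A: M = 23.7×10⁻³
  candidate B: M = 16.2×10⁻³
  candidate U: M = 9.40×10⁻³
  candidate Z: M = 5.92×10⁻³
Candidate A has the largest M.

candidate A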